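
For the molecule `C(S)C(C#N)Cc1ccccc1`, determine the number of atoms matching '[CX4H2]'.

2

The query [CX4H2] means: sp3 carbon (X4) with exactly two hydrogens.
Check the 12 heavy atoms by environment: 2× C (H2, X4) → match; 1× C (H1, X4) → no; 1× C (H0, X2) → no; 1× N (H0, X1) → no; 1× S (H1, X2) → no; 1× c (aromatic, H0, X3) → no; 5× c (aromatic, H1, X3) → no.
That gives 2 matching atoms.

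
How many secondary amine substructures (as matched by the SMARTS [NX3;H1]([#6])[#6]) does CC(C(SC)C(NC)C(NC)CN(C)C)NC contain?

3

[NX3;H1]([#6])[#6] is the SMARTS for a secondary amine: a trivalent nitrogen with one H, bonded to two carbons.
The molecule carries 3 separate instances of an N-methylamino group (-NHCH3) meeting every constraint; each maps to a distinct set of atoms, giving 3 matches.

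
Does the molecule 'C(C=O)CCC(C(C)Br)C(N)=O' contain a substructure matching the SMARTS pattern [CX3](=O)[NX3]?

Yes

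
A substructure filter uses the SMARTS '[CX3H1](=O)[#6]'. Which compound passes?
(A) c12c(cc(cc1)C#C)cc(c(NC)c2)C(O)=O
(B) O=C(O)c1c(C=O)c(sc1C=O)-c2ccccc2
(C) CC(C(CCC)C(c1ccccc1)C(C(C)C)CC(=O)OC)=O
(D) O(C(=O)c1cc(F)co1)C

[CX3H1](=O)[#6] describes an sp2 carbon with one H, double-bonded to O and single-bonded to carbon (an aldehyde).
(A) has a carboxylic acid group (-C(=O)OH) but the carbonyl carbon has H0 and is bonded to O, not H1.
(B) contains an aldehyde (-CHO), which satisfies every atom and bond constraint.
(C) has an acetyl/ketone group (-C(=O)CH3) but the carbonyl carbon has H0 (two carbon neighbours), not H1.
(D) has a methyl-ester group (-C(=O)OCH3) but the carbonyl carbon has H0, not H1.
So the answer is (B).

B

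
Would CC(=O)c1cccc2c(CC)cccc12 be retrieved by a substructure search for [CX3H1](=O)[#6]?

No

The pattern [CX3H1](=O)[#6] describes an sp2 carbon with one H, double-bonded to O and single-bonded to carbon — an aldehyde.
The closest candidate here is an acetyl/ketone group (-C(=O)CH3), but the carbonyl carbon has H0 (two carbon neighbours), not H1. No other fragment satisfies the full query, so there is no match.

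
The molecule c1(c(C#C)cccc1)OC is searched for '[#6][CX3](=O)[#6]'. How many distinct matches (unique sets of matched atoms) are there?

0

[#6][CX3](=O)[#6] is the SMARTS for a ketone: a carbonyl carbon (no H) flanked by two carbons.
No fragment in the molecule satisfies every constraint, giving 0 matches.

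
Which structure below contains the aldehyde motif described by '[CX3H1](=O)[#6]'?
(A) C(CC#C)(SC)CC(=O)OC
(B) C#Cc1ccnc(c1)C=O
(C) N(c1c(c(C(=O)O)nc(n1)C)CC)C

B

[CX3H1](=O)[#6] describes an sp2 carbon with one H, double-bonded to O and single-bonded to carbon (an aldehyde).
(A) has a methyl-ester group (-C(=O)OCH3) but the carbonyl carbon has H0, not H1.
(B) contains an aldehyde (-CHO), which satisfies every atom and bond constraint.
(C) has a carboxylic acid group (-C(=O)OH) but the carbonyl carbon has H0 and is bonded to O, not H1.
So the answer is (B).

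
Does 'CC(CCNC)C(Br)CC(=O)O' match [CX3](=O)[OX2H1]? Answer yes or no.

Yes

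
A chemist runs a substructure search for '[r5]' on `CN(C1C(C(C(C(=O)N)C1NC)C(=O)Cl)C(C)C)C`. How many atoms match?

The query [r5] means: r5 matches atoms in a five-membered ring.
Check the 19 heavy atoms by environment: 5× C (in 5-ring) → match; 8× C (acyclic) → no; 3× N (acyclic) → no; 2× O (acyclic) → no; 1× Cl (acyclic) → no.
That gives 5 matching atoms.

5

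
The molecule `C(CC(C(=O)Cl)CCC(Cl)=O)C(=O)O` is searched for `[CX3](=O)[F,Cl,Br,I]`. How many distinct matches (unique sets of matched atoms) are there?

2

[CX3](=O)[F,Cl,Br,I] is the SMARTS for an acyl halide: a carbonyl carbon bonded to a halogen.
The molecule carries 2 separate instances of an acyl chloride (-C(=O)Cl) meeting every constraint; each maps to a distinct set of atoms, giving 2 matches.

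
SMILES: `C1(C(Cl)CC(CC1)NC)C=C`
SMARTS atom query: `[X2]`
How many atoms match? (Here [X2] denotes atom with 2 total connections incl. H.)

The query [X2] means: any atom with exactly two total connections (bonds + H).
Check the 11 heavy atoms by environment: 7× C (X4) → no; 1× N (X3) → no; 1× Cl (X1) → no; 2× C (X3) → no.
No environment satisfies the query, so 0 matching atoms.

0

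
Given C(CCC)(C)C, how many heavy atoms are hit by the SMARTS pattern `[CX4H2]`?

2

The query [CX4H2] means: sp3 carbon (X4) with exactly two hydrogens.
Check the 6 heavy atoms by environment: 2× C (H2, X4) → match; 3× C (H3, X4) → no; 1× C (H1, X4) → no.
That gives 2 matching atoms.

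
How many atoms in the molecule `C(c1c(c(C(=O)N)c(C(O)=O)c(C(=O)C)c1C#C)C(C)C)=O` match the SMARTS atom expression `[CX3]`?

4

The query [CX3] means: C with X3: aliphatic carbon with exactly 3 total connections.
Check the 22 heavy atoms by environment: 6× c (aromatic, X3) → no; 4× C (X3) → match; 4× O (X1) → no; 1× N (X3) → no; 1× O (X2) → no; 2× C (X2) → no; 4× C (X4) → no.
That gives 4 matching atoms.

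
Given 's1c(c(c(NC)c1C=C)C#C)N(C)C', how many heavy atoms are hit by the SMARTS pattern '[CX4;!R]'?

3

The query [CX4;!R] means: aliphatic carbon with four total connections, not in a ring.
Check the 14 heavy atoms by environment: 1× s (aromatic, X2, in 5-ring) → no; 4× c (aromatic, X3, in 5-ring) → no; 2× N (X3, acyclic) → no; 3× C (X4, acyclic) → match; 2× C (X3, acyclic) → no; 2× C (X2, acyclic) → no.
That gives 3 matching atoms.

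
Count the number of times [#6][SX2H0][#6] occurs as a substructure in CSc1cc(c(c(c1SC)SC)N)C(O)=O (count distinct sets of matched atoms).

3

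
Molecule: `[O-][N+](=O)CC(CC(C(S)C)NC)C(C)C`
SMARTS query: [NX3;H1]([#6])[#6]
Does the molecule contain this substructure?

Yes

The pattern [NX3;H1]([#6])[#6] describes a trivalent nitrogen with one H, bonded to two carbons — a secondary amine.
The molecule carries an N-methylamino group (-NHCH3), whose atoms satisfy every constraint of the query, so the pattern matches.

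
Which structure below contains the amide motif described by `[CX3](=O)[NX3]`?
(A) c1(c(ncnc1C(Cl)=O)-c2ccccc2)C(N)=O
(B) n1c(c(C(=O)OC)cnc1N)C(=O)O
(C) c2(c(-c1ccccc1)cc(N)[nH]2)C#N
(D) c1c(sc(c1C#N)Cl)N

A

[CX3](=O)[NX3] describes a carbonyl carbon bonded to a trivalent nitrogen (an amide).
(A) contains a primary amide (-C(=O)NH2), which satisfies every atom and bond constraint.
(B) has a carboxylic acid group (-C(=O)OH) but the carbonyl is bonded to O, not to an NX3 nitrogen.
(C) has a primary amino group (-NH2) but the -NH2 is not attached to a carbonyl carbon.
(D) has a nitrile (-C#N) but the nitrile N is NX1 (triple-bonded), not NX3.
So the answer is (A).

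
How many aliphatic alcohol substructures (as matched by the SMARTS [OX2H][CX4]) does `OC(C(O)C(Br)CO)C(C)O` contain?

[OX2H][CX4] is the SMARTS for an aliphatic alcohol: a hydroxyl oxygen bound to an sp3 (X4) carbon.
The molecule carries 4 separate instances of a hydroxyl group (-OH) meeting every constraint; each maps to a distinct set of atoms, giving 4 matches.

4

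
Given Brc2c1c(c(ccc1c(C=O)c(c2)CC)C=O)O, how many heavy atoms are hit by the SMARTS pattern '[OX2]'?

The query [OX2] means: aliphatic oxygen with two total connections — ether, hydroxyl, or ester single-bond O.
Check the 18 heavy atoms by environment: 10× c (aromatic, X3) → no; 1× O (X2) → match; 2× C (X4) → no; 2× C (X3) → no; 2× O (X1) → no; 1× Br (X1) → no.
That gives 1 matching atom.

1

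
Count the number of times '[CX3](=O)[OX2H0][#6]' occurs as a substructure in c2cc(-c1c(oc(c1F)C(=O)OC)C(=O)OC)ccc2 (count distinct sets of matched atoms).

[CX3](=O)[OX2H0][#6] is the SMARTS for an ester: a carbonyl carbon bonded to an oxygen that is itself bonded to carbon (no H on that O).
The molecule carries 2 separate instances of a methyl-ester group (-C(=O)OCH3) meeting every constraint; each maps to a distinct set of atoms, giving 2 matches.

2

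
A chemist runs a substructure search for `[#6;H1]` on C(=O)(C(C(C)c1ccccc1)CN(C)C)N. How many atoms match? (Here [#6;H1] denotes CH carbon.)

7

Check the 16 heavy atoms by environment: 3× C (H3) → no; 2× C (H1) → match; 1× C (H2) → no; 1× c (aromatic, H0) → no; 5× c (aromatic, H1) → match; 1× C (H0) → no; 1× O (H0) → no; 1× N (H2) → no; 1× N (H0) → no.
Summing the matching environments: 2 + 5 = 7 matching atoms.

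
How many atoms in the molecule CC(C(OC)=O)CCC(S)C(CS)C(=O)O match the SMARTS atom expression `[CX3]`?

2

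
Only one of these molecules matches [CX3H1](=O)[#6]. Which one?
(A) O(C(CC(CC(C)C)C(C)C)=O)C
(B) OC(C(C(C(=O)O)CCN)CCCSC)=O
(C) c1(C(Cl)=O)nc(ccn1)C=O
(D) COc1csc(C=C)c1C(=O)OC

[CX3H1](=O)[#6] describes an sp2 carbon with one H, double-bonded to O and single-bonded to carbon (an aldehyde).
(A) has a methyl-ester group (-C(=O)OCH3) but the carbonyl carbon has H0, not H1.
(B) has a carboxylic acid group (-C(=O)OH) but the carbonyl carbon has H0 and is bonded to O, not H1.
(C) contains an aldehyde (-CHO), which satisfies every atom and bond constraint.
(D) has a methyl-ester group (-C(=O)OCH3) but the carbonyl carbon has H0, not H1.
So the answer is (C).

C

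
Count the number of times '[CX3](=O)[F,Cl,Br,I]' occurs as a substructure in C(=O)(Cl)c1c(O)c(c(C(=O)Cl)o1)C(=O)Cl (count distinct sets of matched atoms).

[CX3](=O)[F,Cl,Br,I] is the SMARTS for an acyl halide: a carbonyl carbon bonded to a halogen.
The molecule carries 3 separate instances of an acyl chloride (-C(=O)Cl) meeting every constraint; each maps to a distinct set of atoms, giving 3 matches.

3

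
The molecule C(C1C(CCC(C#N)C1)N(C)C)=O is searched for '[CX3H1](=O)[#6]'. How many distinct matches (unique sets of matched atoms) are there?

1

[CX3H1](=O)[#6] is the SMARTS for an aldehyde: an sp2 carbon with one H, double-bonded to O and single-bonded to carbon.
Exactly one fragment in the molecule meets all constraints, giving 1 match.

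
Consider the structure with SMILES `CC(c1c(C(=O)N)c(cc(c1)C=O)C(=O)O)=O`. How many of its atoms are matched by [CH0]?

3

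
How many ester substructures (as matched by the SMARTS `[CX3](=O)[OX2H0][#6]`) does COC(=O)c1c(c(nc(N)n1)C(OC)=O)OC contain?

2

[CX3](=O)[OX2H0][#6] is the SMARTS for an ester: a carbonyl carbon bonded to an oxygen that is itself bonded to carbon (no H on that O).
The molecule carries 2 separate instances of a methyl-ester group (-C(=O)OCH3) meeting every constraint; each maps to a distinct set of atoms, giving 2 matches.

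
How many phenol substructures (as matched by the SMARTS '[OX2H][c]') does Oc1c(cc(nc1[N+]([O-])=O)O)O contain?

3

[OX2H][c] is the SMARTS for a phenol: a hydroxyl oxygen attached to an aromatic carbon.
The molecule carries 3 separate instances of a hydroxyl group (-OH) meeting every constraint; each maps to a distinct set of atoms, giving 3 matches.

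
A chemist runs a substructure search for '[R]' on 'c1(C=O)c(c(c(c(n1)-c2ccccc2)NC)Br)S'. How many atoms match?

Check the 18 heavy atoms by environment: 1× n (aromatic, in 6-ring) → match; 11× c (aromatic, in 6-ring) → match; 1× S (acyclic) → no; 1× N (acyclic) → no; 2× C (acyclic) → no; 1× Br (acyclic) → no; 1× O (acyclic) → no.
Summing the matching environments: 1 + 11 = 12 matching atoms.

12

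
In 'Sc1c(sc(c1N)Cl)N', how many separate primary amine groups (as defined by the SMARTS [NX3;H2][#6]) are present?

[NX3;H2][#6] is the SMARTS for a primary amine: a trivalent nitrogen with two H attached to carbon.
The molecule carries 2 separate instances of a primary amino group (-NH2) meeting every constraint; each maps to a distinct set of atoms, giving 2 matches.

2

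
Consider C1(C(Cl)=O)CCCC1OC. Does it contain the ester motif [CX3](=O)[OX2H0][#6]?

No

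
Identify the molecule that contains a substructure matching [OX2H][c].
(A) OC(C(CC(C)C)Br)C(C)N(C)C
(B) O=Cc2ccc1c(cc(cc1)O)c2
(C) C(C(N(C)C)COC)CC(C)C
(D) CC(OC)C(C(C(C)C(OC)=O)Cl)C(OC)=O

[OX2H][c] describes a hydroxyl oxygen attached to an aromatic carbon (a phenol).
(A) has a hydroxyl group (-OH) but the -OH is on an aliphatic carbon, not an aromatic c.
(B) contains a hydroxyl group (-OH), which satisfies every atom and bond constraint.
(C) has a methoxy ether (-OCH3) but the oxygen has H0, not H1.
(D) has a methoxy ether (-OCH3) but the oxygen has H0, not H1.
So the answer is (B).

B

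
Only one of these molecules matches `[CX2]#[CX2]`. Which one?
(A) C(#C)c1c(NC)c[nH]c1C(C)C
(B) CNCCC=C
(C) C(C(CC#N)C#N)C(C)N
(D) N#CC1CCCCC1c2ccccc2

A

[CX2]#[CX2] describes a carbon-carbon triple bond (an alkyne).
(A) contains an ethynyl group (-C#CH), which satisfies every atom and bond constraint.
(B) has a vinyl group (-CH=CH2) but the C=C is a double bond; both carbons are CX3, not CX2.
(C) has a nitrile (-C#N) but the triple bond is C#N, not C#C.
(D) has a nitrile (-C#N) but the triple bond is C#N, not C#C.
So the answer is (A).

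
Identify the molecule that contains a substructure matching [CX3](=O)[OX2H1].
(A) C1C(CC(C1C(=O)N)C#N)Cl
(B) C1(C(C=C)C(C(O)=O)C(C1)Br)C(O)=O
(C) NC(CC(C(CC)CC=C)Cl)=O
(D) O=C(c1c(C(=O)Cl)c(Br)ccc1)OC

[CX3](=O)[OX2H1] describes an sp2 carbon double-bonded to O and single-bonded to an -OH oxygen (a carboxylic acid).
(A) has a primary amide (-C(=O)NH2) but the carbonyl is bonded to N, not to an -OH oxygen.
(B) contains a carboxylic acid group (-C(=O)OH), which satisfies every atom and bond constraint.
(C) has a primary amide (-C(=O)NH2) but the carbonyl is bonded to N, not to an -OH oxygen.
(D) has an acyl chloride (-C(=O)Cl) but the carbonyl is bonded to Cl, not to an -OH oxygen.
So the answer is (B).

B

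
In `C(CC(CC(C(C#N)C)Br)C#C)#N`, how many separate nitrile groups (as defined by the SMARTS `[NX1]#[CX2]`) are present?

2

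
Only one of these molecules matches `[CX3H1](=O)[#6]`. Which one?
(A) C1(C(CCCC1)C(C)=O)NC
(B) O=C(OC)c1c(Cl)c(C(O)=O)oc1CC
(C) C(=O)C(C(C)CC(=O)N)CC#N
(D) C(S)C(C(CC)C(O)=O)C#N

C

[CX3H1](=O)[#6] describes an sp2 carbon with one H, double-bonded to O and single-bonded to carbon (an aldehyde).
(A) has an acetyl/ketone group (-C(=O)CH3) but the carbonyl carbon has H0 (two carbon neighbours), not H1.
(B) has a carboxylic acid group (-C(=O)OH) but the carbonyl carbon has H0 and is bonded to O, not H1.
(C) contains an aldehyde (-CHO), which satisfies every atom and bond constraint.
(D) has a carboxylic acid group (-C(=O)OH) but the carbonyl carbon has H0 and is bonded to O, not H1.
So the answer is (C).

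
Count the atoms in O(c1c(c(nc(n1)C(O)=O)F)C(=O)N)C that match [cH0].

The query [cH0] means: aromatic carbon with no attached hydrogen (substituted or ring-fusion).
Check the 15 heavy atoms by environment: 2× n (aromatic, H0) → no; 4× c (aromatic, H0) → match; 2× C (H0) → no; 3× O (H0) → no; 1× N (H2) → no; 1× C (H3) → no; 1× F (H0) → no; 1× O (H1) → no.
That gives 4 matching atoms.

4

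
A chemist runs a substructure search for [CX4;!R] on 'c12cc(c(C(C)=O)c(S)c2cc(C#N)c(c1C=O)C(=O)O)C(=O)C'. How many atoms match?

The query [CX4;!R] means: aliphatic carbon with four total connections, not in a ring.
Check the 24 heavy atoms by environment: 10× c (aromatic, X3, in 6-ring) → no; 4× C (X3, acyclic) → no; 4× O (X1, acyclic) → no; 2× C (X4, acyclic) → match; 1× S (X2, acyclic) → no; 1× C (X2, acyclic) → no; 1× N (X1, acyclic) → no; 1× O (X2, acyclic) → no.
That gives 2 matching atoms.

2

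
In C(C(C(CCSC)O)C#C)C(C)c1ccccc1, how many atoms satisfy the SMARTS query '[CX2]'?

2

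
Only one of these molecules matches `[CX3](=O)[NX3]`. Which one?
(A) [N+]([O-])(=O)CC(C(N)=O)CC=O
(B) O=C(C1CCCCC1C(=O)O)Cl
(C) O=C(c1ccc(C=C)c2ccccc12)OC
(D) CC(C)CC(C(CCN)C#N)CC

[CX3](=O)[NX3] describes a carbonyl carbon bonded to a trivalent nitrogen (an amide).
(A) contains a primary amide (-C(=O)NH2), which satisfies every atom and bond constraint.
(B) has a carboxylic acid group (-C(=O)OH) but the carbonyl is bonded to O, not to an NX3 nitrogen.
(C) has a methyl-ester group (-C(=O)OCH3) but the carbonyl is bonded to O, not to an NX3 nitrogen.
(D) has a nitrile (-C#N) but the nitrile N is NX1 (triple-bonded), not NX3.
So the answer is (A).

A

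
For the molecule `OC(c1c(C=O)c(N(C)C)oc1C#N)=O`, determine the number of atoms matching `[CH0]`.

2

The query [CH0] means: aliphatic carbon with no attached hydrogen.
Check the 15 heavy atoms by environment: 1× o (aromatic, H0) → no; 4× c (aromatic, H0) → no; 2× C (H0) → match; 2× N (H0) → no; 2× O (H0) → no; 1× O (H1) → no; 1× C (H1) → no; 2× C (H3) → no.
That gives 2 matching atoms.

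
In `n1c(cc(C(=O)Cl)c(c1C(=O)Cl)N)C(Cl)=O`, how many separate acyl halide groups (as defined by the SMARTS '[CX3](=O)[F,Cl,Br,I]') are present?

3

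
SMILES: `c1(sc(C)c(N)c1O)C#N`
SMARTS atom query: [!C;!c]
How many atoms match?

The query [!C;!c] means: neither aliphatic nor aromatic carbon — same as [!#6].
Check the 10 heavy atoms by environment: 1× s (aromatic) → match; 4× c (aromatic) → no; 2× N → match; 2× C → no; 1× O → match.
Summing the matching environments: 1 + 2 + 1 = 4 matching atoms.

4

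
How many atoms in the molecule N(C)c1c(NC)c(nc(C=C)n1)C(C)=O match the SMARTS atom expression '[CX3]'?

3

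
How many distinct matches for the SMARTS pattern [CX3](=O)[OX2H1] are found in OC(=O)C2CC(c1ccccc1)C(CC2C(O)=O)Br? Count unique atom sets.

2

[CX3](=O)[OX2H1] is the SMARTS for a carboxylic acid: an sp2 carbon double-bonded to O and single-bonded to an -OH oxygen.
The molecule carries 2 separate instances of a carboxylic acid group (-C(=O)OH) meeting every constraint; each maps to a distinct set of atoms, giving 2 matches.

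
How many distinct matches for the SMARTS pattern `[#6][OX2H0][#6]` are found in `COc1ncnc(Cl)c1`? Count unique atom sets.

[#6][OX2H0][#6] is the SMARTS for an ether: an aliphatic oxygen bridging two carbons with no H on the oxygen.
Exactly one fragment in the molecule meets all constraints, giving 1 match.

1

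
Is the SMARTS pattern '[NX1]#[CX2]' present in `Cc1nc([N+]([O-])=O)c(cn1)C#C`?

The pattern [NX1]#[CX2] describes a nitrogen triple-bonded to a two-connected carbon — a nitrile.
The closest candidate here is a nitro group (-[N+](=O)[O-]), but there is no C#N triple bond. No other fragment satisfies the full query, so there is no match.

No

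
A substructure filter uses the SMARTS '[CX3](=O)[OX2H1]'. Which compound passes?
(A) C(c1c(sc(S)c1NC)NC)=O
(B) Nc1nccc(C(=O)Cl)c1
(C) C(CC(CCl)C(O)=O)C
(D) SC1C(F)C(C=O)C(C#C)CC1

C

[CX3](=O)[OX2H1] describes an sp2 carbon double-bonded to O and single-bonded to an -OH oxygen (a carboxylic acid).
(A) has an aldehyde (-CHO) but there is no singly-bonded oxygen on the carbonyl carbon.
(B) has an acyl chloride (-C(=O)Cl) but the carbonyl is bonded to Cl, not to an -OH oxygen.
(C) contains a carboxylic acid group (-C(=O)OH), which satisfies every atom and bond constraint.
(D) has an aldehyde (-CHO) but there is no singly-bonded oxygen on the carbonyl carbon.
So the answer is (C).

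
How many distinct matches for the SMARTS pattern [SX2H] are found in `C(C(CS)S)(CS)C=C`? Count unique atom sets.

[SX2H] is the SMARTS for a thiol: an aliphatic sulfur with two connections, one being H.
The molecule carries 3 separate instances of a thiol (-SH) meeting every constraint; each maps to a distinct set of atoms, giving 3 matches.

3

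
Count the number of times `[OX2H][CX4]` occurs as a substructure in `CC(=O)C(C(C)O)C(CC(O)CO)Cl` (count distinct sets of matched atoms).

3

[OX2H][CX4] is the SMARTS for an aliphatic alcohol: a hydroxyl oxygen bound to an sp3 (X4) carbon.
The molecule carries 3 separate instances of a hydroxyl group (-OH) meeting every constraint; each maps to a distinct set of atoms, giving 3 matches.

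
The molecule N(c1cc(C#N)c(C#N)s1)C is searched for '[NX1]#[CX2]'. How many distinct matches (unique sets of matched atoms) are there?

2

[NX1]#[CX2] is the SMARTS for a nitrile: a nitrogen triple-bonded to a two-connected carbon.
The molecule carries 2 separate instances of a nitrile (-C#N) meeting every constraint; each maps to a distinct set of atoms, giving 2 matches.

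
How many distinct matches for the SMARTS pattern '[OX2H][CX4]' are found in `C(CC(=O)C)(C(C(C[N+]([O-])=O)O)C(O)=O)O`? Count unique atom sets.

2

[OX2H][CX4] is the SMARTS for an aliphatic alcohol: a hydroxyl oxygen bound to an sp3 (X4) carbon.
The molecule carries 2 separate instances of a hydroxyl group (-OH) meeting every constraint; each maps to a distinct set of atoms, giving 2 matches.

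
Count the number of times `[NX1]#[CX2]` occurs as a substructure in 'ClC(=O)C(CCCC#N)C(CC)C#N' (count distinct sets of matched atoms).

2

[NX1]#[CX2] is the SMARTS for a nitrile: a nitrogen triple-bonded to a two-connected carbon.
The molecule carries 2 separate instances of a nitrile (-C#N) meeting every constraint; each maps to a distinct set of atoms, giving 2 matches.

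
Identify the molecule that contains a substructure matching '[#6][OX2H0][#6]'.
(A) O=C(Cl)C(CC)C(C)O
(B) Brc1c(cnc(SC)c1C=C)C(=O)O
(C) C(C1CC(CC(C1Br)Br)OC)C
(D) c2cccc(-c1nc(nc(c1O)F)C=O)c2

C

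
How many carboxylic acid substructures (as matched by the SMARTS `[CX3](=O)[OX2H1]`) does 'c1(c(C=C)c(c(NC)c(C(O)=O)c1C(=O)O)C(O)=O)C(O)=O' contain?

[CX3](=O)[OX2H1] is the SMARTS for a carboxylic acid: an sp2 carbon double-bonded to O and single-bonded to an -OH oxygen.
The molecule carries 4 separate instances of a carboxylic acid group (-C(=O)OH) meeting every constraint; each maps to a distinct set of atoms, giving 4 matches.

4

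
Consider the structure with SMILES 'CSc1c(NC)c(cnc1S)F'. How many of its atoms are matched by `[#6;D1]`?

2

The query [#6;D1] means: carbon bonded to exactly one heavy atom.
Check the 12 heavy atoms by environment: 1× n (aromatic, D2) → no; 4× c (aromatic, D3) → no; 1× c (aromatic, D2) → no; 1× S (D1) → no; 1× F (D1) → no; 1× S (D2) → no; 2× C (D1) → match; 1× N (D2) → no.
That gives 2 matching atoms.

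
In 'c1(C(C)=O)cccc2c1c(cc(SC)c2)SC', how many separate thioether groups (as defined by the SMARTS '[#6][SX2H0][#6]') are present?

[#6][SX2H0][#6] is the SMARTS for a thioether: an aliphatic sulfur bridging two carbons with no H on the sulfur.
The molecule carries 2 separate instances of a methylthio ether (-SCH3) meeting every constraint; each maps to a distinct set of atoms, giving 2 matches.

2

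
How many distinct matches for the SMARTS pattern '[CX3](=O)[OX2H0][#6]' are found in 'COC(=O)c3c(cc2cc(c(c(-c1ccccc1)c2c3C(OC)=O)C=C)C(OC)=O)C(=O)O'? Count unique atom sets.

[CX3](=O)[OX2H0][#6] is the SMARTS for an ester: a carbonyl carbon bonded to an oxygen that is itself bonded to carbon (no H on that O).
The molecule carries 3 separate instances of a methyl-ester group (-C(=O)OCH3) meeting every constraint; each maps to a distinct set of atoms, giving 3 matches.

3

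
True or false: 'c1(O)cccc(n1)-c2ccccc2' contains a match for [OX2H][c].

The pattern [OX2H][c] describes a hydroxyl oxygen attached to an aromatic carbon — a phenol.
The molecule carries a hydroxyl group (-OH), whose atoms satisfy every constraint of the query, so the pattern matches.

True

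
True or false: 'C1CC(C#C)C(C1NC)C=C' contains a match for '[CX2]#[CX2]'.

True

The pattern [CX2]#[CX2] describes a carbon-carbon triple bond — an alkyne.
The molecule carries an ethynyl group (-C#CH), whose atoms satisfy every constraint of the query, so the pattern matches.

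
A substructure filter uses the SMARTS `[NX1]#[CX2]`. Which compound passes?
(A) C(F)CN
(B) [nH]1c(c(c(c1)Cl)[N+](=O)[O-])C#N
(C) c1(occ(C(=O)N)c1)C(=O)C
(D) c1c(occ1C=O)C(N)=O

[NX1]#[CX2] describes a nitrogen triple-bonded to a two-connected carbon (a nitrile).
(A) has a primary amino group (-NH2) but the nitrogen is NX3 (three connections), not NX1 triple-bonded.
(B) contains a nitrile (-C#N), which satisfies every atom and bond constraint.
(C) has a primary amide (-C(=O)NH2) but the nitrogen is NX3, not NX1.
(D) has a primary amide (-C(=O)NH2) but the nitrogen is NX3, not NX1.
So the answer is (B).

B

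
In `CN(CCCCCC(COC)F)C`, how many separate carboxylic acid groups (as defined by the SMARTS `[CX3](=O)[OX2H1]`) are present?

0

[CX3](=O)[OX2H1] is the SMARTS for a carboxylic acid: an sp2 carbon double-bonded to O and single-bonded to an -OH oxygen.
No fragment in the molecule satisfies every constraint, giving 0 matches.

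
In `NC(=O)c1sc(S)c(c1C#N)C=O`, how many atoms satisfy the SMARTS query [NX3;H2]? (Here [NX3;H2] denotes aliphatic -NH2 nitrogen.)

Check the 13 heavy atoms by environment: 1× s (aromatic, H0, X2) → no; 4× c (aromatic, H0, X3) → no; 1× C (H0, X3) → no; 2× O (H0, X1) → no; 1× N (H2, X3) → match; 1× S (H1, X2) → no; 1× C (H1, X3) → no; 1× C (H0, X2) → no; 1× N (H0, X1) → no.
That gives 1 matching atom.

1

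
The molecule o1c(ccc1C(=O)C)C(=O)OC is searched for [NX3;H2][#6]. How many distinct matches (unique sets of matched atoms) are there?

[NX3;H2][#6] is the SMARTS for a primary amine: a trivalent nitrogen with two H attached to carbon.
No fragment in the molecule satisfies every constraint, giving 0 matches.

0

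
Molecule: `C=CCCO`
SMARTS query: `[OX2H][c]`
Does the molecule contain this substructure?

No

The pattern [OX2H][c] describes a hydroxyl oxygen attached to an aromatic carbon — a phenol.
The closest candidate here is a hydroxyl group (-OH), but the -OH is on an aliphatic carbon, not an aromatic c. No other fragment satisfies the full query, so there is no match.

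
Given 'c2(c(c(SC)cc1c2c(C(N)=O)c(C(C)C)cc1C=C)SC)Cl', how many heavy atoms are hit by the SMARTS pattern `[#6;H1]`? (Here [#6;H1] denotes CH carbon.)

4

The query [#6;H1] means: any carbon bearing exactly one hydrogen.
Check the 23 heavy atoms by environment: 8× c (aromatic, H0) → no; 2× c (aromatic, H1) → match; 1× C (H0) → no; 1× O (H0) → no; 1× N (H2) → no; 2× S (H0) → no; 4× C (H3) → no; 2× C (H1) → match; 1× C (H2) → no; 1× Cl (H0) → no.
Summing the matching environments: 2 + 2 = 4 matching atoms.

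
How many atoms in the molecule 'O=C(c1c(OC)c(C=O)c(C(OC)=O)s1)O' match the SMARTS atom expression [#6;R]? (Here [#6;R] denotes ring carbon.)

The query [#6;R] means: carbon that is part of a ring.
Check the 16 heavy atoms by environment: 1× s (aromatic, in 5-ring) → no; 4× c (aromatic, in 5-ring) → match; 5× C (acyclic) → no; 6× O (acyclic) → no.
That gives 4 matching atoms.

4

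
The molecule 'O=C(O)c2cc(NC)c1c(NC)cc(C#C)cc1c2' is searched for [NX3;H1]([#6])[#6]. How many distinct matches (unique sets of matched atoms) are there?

[NX3;H1]([#6])[#6] is the SMARTS for a secondary amine: a trivalent nitrogen with one H, bonded to two carbons.
The molecule carries 2 separate instances of an N-methylamino group (-NHCH3) meeting every constraint; each maps to a distinct set of atoms, giving 2 matches.

2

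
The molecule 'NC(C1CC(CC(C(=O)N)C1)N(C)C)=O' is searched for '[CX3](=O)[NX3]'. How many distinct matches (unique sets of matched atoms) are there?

2

[CX3](=O)[NX3] is the SMARTS for an amide: a carbonyl carbon bonded to a trivalent nitrogen.
The molecule carries 2 separate instances of a primary amide (-C(=O)NH2) meeting every constraint; each maps to a distinct set of atoms, giving 2 matches.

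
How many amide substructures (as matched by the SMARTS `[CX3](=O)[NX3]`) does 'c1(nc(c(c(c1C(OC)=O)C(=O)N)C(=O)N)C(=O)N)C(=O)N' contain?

4

[CX3](=O)[NX3] is the SMARTS for an amide: a carbonyl carbon bonded to a trivalent nitrogen.
The molecule carries 4 separate instances of a primary amide (-C(=O)NH2) meeting every constraint; each maps to a distinct set of atoms, giving 4 matches.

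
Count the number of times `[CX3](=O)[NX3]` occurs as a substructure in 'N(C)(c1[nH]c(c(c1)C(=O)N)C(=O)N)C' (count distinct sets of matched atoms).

[CX3](=O)[NX3] is the SMARTS for an amide: a carbonyl carbon bonded to a trivalent nitrogen.
The molecule carries 2 separate instances of a primary amide (-C(=O)NH2) meeting every constraint; each maps to a distinct set of atoms, giving 2 matches.

2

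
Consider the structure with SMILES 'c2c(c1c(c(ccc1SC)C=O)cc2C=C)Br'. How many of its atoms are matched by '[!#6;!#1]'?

The query [!#6;!#1] means: not carbon and not hydrogen — any heteroatom.
Check the 17 heavy atoms by environment: 10× c (aromatic) → no; 1× Br → match; 4× C → no; 1× O → match; 1× S → match.
Summing the matching environments: 1 + 1 + 1 = 3 matching atoms.

3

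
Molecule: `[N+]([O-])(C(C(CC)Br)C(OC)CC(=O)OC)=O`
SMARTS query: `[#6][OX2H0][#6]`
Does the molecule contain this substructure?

The pattern [#6][OX2H0][#6] describes an aliphatic oxygen bridging two carbons with no H on the oxygen — an ether.
The molecule carries a methoxy ether (-OCH3), whose atoms satisfy every constraint of the query, so the pattern matches.

Yes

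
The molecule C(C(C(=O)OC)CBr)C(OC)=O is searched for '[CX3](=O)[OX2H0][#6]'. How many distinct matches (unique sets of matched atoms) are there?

[CX3](=O)[OX2H0][#6] is the SMARTS for an ester: a carbonyl carbon bonded to an oxygen that is itself bonded to carbon (no H on that O).
The molecule carries 2 separate instances of a methyl-ester group (-C(=O)OCH3) meeting every constraint; each maps to a distinct set of atoms, giving 2 matches.

2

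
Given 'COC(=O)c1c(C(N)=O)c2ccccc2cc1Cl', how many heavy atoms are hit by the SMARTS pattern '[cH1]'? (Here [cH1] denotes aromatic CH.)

5

Check the 18 heavy atoms by environment: 5× c (aromatic, H0) → no; 5× c (aromatic, H1) → match; 2× C (H0) → no; 3× O (H0) → no; 1× C (H3) → no; 1× Cl (H0) → no; 1× N (H2) → no.
That gives 5 matching atoms.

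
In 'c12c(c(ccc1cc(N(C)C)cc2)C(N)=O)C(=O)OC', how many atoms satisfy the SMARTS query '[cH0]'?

5

Check the 20 heavy atoms by environment: 5× c (aromatic, H0) → match; 5× c (aromatic, H1) → no; 1× N (H0) → no; 3× C (H3) → no; 2× C (H0) → no; 3× O (H0) → no; 1× N (H2) → no.
That gives 5 matching atoms.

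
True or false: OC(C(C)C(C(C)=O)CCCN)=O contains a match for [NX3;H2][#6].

True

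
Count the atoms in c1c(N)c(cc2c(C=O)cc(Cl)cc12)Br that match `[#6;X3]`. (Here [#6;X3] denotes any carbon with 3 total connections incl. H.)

The query [#6;X3] means: any carbon (aromatic or not) with three total connections.
Check the 15 heavy atoms by environment: 10× c (aromatic, X3) → match; 1× Br (X1) → no; 1× N (X3) → no; 1× C (X3) → match; 1× O (X1) → no; 1× Cl (X1) → no.
Summing the matching environments: 10 + 1 = 11 matching atoms.

11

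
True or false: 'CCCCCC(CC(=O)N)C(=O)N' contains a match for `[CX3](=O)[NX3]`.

The pattern [CX3](=O)[NX3] describes a carbonyl carbon bonded to a trivalent nitrogen — an amide.
The molecule carries a primary amide (-C(=O)NH2), whose atoms satisfy every constraint of the query, so the pattern matches.

True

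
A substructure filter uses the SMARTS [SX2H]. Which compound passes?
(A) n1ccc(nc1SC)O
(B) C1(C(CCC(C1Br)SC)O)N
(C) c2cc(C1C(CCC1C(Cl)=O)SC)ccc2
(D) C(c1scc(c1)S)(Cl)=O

D

[SX2H] describes an aliphatic sulfur with two connections, one being H (a thiol).
(A) has a methylthio ether (-SCH3) but the sulfur has H0 (bonded to two carbons), not H1.
(B) has a methylthio ether (-SCH3) but the sulfur has H0 (bonded to two carbons), not H1.
(C) has a methylthio ether (-SCH3) but the sulfur has H0 (bonded to two carbons), not H1.
(D) contains a thiol (-SH), which satisfies every atom and bond constraint.
So the answer is (D).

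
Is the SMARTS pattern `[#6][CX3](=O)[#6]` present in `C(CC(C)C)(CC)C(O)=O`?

The pattern [#6][CX3](=O)[#6] describes a carbonyl carbon (no H) flanked by two carbons — a ketone.
The closest candidate here is a carboxylic acid group (-C(=O)OH), but one neighbour of the carbonyl carbon is O, not C. No other fragment satisfies the full query, so there is no match.

No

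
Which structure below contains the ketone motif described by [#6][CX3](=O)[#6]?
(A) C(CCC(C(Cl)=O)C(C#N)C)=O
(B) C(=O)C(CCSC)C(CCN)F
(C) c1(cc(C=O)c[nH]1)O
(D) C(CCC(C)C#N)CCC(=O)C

D

[#6][CX3](=O)[#6] describes a carbonyl carbon (no H) flanked by two carbons (a ketone).
(A) has an aldehyde (-CHO) but the carbonyl carbon has H1, so it is not flanked by two carbons.
(B) has an aldehyde (-CHO) but the carbonyl carbon has H1, so it is not flanked by two carbons.
(C) has an aldehyde (-CHO) but the carbonyl carbon has H1, so it is not flanked by two carbons.
(D) contains an acetyl/ketone group (-C(=O)CH3), which satisfies every atom and bond constraint.
So the answer is (D).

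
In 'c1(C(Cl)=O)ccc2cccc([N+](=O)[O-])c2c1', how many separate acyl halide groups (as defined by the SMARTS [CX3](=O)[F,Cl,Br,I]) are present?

1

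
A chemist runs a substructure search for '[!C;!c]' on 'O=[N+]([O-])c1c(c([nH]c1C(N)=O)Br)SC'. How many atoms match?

The query [!C;!c] means: neither aliphatic nor aromatic carbon — same as [!#6].
Check the 14 heavy atoms by environment: 1× n (aromatic) → match; 4× c (aromatic) → no; 2× C → no; 2× O → match; 1× N → match; 1× Br → match; 1× S → match; 1× N (charge +1) → match; 1× O (charge -1) → match.
Summing the matching environments: 1 + 2 + 1 + 1 + 1 + 1 + 1 = 8 matching atoms.

8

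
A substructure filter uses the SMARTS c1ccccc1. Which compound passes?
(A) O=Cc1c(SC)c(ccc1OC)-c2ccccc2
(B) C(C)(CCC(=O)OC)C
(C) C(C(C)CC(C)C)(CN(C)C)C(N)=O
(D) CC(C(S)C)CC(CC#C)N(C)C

A

c1ccccc1 describes six aromatic carbons in a ring (a benzene ring).
(A) contains a phenyl ring, which satisfies every atom and bond constraint.
(B) has a methyl group (-CH3) but no six-membered all-carbon aromatic ring is present.
(C) has a methyl group (-CH3) but no six-membered all-carbon aromatic ring is present.
(D) has a methyl group (-CH3) but no six-membered all-carbon aromatic ring is present.
So the answer is (A).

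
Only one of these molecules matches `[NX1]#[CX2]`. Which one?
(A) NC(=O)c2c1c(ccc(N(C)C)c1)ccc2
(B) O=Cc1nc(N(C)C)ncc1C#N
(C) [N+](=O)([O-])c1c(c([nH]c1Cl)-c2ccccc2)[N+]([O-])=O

B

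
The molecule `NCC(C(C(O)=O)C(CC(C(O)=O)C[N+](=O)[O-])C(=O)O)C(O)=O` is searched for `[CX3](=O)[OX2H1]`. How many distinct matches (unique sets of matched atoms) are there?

[CX3](=O)[OX2H1] is the SMARTS for a carboxylic acid: an sp2 carbon double-bonded to O and single-bonded to an -OH oxygen.
The molecule carries 4 separate instances of a carboxylic acid group (-C(=O)OH) meeting every constraint; each maps to a distinct set of atoms, giving 4 matches.

4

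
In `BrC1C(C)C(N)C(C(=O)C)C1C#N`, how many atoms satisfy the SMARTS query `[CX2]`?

1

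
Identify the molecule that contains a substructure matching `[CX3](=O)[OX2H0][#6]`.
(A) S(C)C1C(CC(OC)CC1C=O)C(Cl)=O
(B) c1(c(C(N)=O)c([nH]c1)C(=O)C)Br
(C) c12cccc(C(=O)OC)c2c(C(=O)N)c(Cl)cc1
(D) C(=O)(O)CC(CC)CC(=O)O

C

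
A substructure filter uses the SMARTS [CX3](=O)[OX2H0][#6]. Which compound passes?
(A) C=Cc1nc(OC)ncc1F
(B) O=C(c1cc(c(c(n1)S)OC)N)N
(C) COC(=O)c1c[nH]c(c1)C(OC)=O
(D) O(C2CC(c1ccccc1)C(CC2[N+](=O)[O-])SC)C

C

[CX3](=O)[OX2H0][#6] describes a carbonyl carbon bonded to an oxygen that is itself bonded to carbon (no H on that O) (an ester).
(A) has a methoxy ether (-OCH3) but the ether oxygen is not adjacent to a C=O carbon.
(B) has a primary amide (-C(=O)NH2) but the carbonyl is bonded to N, not to an O-C linkage.
(C) contains a methyl-ester group (-C(=O)OCH3), which satisfies every atom and bond constraint.
(D) has a methoxy ether (-OCH3) but the ether oxygen is not adjacent to a C=O carbon.
So the answer is (C).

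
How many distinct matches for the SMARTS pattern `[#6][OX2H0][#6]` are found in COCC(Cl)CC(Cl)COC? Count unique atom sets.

2

[#6][OX2H0][#6] is the SMARTS for an ether: an aliphatic oxygen bridging two carbons with no H on the oxygen.
The molecule carries 2 separate instances of a methoxy ether (-OCH3) meeting every constraint; each maps to a distinct set of atoms, giving 2 matches.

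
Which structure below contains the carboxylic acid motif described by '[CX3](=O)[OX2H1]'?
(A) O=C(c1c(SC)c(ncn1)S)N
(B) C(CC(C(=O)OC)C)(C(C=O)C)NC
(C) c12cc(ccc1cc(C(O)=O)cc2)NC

[CX3](=O)[OX2H1] describes an sp2 carbon double-bonded to O and single-bonded to an -OH oxygen (a carboxylic acid).
(A) has a primary amide (-C(=O)NH2) but the carbonyl is bonded to N, not to an -OH oxygen.
(B) has an aldehyde (-CHO) but there is no singly-bonded oxygen on the carbonyl carbon.
(C) contains a carboxylic acid group (-C(=O)OH), which satisfies every atom and bond constraint.
So the answer is (C).

C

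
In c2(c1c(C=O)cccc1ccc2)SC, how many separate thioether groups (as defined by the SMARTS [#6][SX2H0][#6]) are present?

[#6][SX2H0][#6] is the SMARTS for a thioether: an aliphatic sulfur bridging two carbons with no H on the sulfur.
Exactly one fragment in the molecule meets all constraints, giving 1 match.

1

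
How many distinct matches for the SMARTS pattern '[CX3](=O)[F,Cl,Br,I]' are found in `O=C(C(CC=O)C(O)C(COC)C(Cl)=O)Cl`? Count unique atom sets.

[CX3](=O)[F,Cl,Br,I] is the SMARTS for an acyl halide: a carbonyl carbon bonded to a halogen.
The molecule carries 2 separate instances of an acyl chloride (-C(=O)Cl) meeting every constraint; each maps to a distinct set of atoms, giving 2 matches.

2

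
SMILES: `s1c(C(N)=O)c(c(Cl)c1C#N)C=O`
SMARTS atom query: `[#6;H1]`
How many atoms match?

The query [#6;H1] means: any carbon bearing exactly one hydrogen.
Check the 13 heavy atoms by environment: 1× s (aromatic, H0) → no; 4× c (aromatic, H0) → no; 1× C (H1) → match; 2× O (H0) → no; 2× C (H0) → no; 1× N (H0) → no; 1× N (H2) → no; 1× Cl (H0) → no.
That gives 1 matching atom.

1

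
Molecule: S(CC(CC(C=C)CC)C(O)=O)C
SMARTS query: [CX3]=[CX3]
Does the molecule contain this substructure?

The pattern [CX3]=[CX3] describes a non-aromatic C=C double bond between two sp2 carbons — an alkene.
The molecule carries a vinyl group (-CH=CH2), whose atoms satisfy every constraint of the query, so the pattern matches.

Yes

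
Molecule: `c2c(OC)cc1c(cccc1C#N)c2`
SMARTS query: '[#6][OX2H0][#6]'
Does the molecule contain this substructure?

The pattern [#6][OX2H0][#6] describes an aliphatic oxygen bridging two carbons with no H on the oxygen — an ether.
The molecule carries a methoxy ether (-OCH3), whose atoms satisfy every constraint of the query, so the pattern matches.

Yes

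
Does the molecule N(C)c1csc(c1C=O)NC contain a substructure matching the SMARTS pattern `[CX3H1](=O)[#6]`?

Yes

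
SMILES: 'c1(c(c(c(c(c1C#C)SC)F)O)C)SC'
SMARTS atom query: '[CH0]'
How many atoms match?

1

The query [CH0] means: aliphatic carbon with no attached hydrogen.
Check the 15 heavy atoms by environment: 6× c (aromatic, H0) → no; 1× C (H0) → match; 1× C (H1) → no; 3× C (H3) → no; 1× O (H1) → no; 2× S (H0) → no; 1× F (H0) → no.
That gives 1 matching atom.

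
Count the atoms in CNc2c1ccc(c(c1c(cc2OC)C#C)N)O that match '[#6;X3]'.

Check the 18 heavy atoms by environment: 10× c (aromatic, X3) → match; 2× N (X3) → no; 2× C (X4) → no; 2× C (X2) → no; 2× O (X2) → no.
That gives 10 matching atoms.

10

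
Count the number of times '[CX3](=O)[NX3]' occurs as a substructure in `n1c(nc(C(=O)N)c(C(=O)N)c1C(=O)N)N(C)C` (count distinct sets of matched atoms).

3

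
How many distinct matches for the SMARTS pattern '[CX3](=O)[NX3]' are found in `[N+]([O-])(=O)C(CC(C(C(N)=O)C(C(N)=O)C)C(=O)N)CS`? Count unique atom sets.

3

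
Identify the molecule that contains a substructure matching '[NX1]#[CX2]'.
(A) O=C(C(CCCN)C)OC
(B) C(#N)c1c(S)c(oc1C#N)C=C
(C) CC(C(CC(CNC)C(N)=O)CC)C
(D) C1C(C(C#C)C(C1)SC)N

[NX1]#[CX2] describes a nitrogen triple-bonded to a two-connected carbon (a nitrile).
(A) has a primary amino group (-NH2) but the nitrogen is NX3 (three connections), not NX1 triple-bonded.
(B) contains a nitrile (-C#N), which satisfies every atom and bond constraint.
(C) has a primary amide (-C(=O)NH2) but the nitrogen is NX3, not NX1.
(D) has a primary amino group (-NH2) but the nitrogen is NX3 (three connections), not NX1 triple-bonded.
So the answer is (B).

B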